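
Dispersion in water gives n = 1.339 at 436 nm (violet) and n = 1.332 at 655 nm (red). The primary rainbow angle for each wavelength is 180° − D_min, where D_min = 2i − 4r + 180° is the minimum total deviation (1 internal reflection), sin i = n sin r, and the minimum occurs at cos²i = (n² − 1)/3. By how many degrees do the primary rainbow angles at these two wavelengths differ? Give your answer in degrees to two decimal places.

1.01°

At 436 nm (n = 1.339): cos²i = 0.26431 → i = 59.062°, r = 39.834°, D_min = 138.786°, rainbow angle = 41.214°.
At 655 nm (n = 1.332): cos²i = 0.25807 → i = 59.469°, r = 40.290°, D_min = 137.776°, rainbow angle = 42.224°.
Angular width = |41.214° − 42.224°| = 1.010°.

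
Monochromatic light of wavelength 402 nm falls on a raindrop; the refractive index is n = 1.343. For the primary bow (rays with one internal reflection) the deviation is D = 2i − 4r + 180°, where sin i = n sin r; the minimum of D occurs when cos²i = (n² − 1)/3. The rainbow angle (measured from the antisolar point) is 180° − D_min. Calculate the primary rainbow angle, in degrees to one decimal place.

40.6°

cos²i = (1.80365 − 1)/3 = 0.26788; i = arccos(0.51757) = 58.830°.
sin r = sin 58.830°/1.343 = 0.63711; r = 39.577°.
D_min = 2·58.830° − 4·39.577° + 180° = 139.354°.
Rainbow angle = 180° − D_min = 40.646°.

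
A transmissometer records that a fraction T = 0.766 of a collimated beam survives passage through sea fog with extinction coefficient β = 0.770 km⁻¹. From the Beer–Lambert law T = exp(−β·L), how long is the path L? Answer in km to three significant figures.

0.346 km

Beer–Lambert: T = exp(−βL) ⇒ L = −ln(T)/β = −ln(0.766)/0.770 = 0.2666/0.770 = 0.3462 km.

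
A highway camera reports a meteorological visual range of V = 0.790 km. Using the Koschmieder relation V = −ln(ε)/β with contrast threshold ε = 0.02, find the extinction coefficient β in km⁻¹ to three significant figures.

4.95 km⁻¹

β = −ln(0.02) / V = 3.912 / 0.790 = 4.9519 km⁻¹.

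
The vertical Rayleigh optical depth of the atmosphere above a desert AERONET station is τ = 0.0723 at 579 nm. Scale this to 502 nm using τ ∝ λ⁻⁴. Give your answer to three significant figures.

τ(502 nm) = τ(579 nm) × (579/502)⁴ = 0.0723 × (1.1534)⁴ = 0.0723 × 1.7697 = 0.1279.

0.128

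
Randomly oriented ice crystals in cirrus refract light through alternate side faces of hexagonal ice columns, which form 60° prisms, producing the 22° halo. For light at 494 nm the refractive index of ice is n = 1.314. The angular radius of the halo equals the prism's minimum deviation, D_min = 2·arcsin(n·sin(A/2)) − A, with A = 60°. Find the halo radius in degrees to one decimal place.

n·sin(A/2) = 1.314 × sin 30° = 1.314 × 0.5000 = 0.6570.
D_min = 2·arcsin(0.6570) − 60° = 2 × 41.071° − 60° = 22.143°.

22.1°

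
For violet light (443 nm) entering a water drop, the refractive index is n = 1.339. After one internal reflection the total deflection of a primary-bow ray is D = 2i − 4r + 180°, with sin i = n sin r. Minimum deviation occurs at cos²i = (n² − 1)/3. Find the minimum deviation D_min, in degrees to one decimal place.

138.8°

cos²i = (1.79292 − 1)/3 = 0.26431; i = arccos(0.51411) = 59.062°.
sin r = sin 59.062°/1.339 = 0.64057; r = 39.834°.
D_min = 2·59.062° − 4·39.834° + 180° = 138.786°.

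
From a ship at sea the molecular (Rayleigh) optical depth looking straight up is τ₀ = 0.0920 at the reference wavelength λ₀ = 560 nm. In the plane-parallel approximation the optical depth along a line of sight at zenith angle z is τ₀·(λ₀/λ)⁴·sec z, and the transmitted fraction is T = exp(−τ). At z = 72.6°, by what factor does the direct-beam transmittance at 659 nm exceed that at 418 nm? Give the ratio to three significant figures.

2.29

Airmass: sec 72.6° = 3.3440.
τ(659 nm) = 0.0920 × (560/659)⁴ × 3.3440 = 0.0920 × 0.5214 × 3.3440 = 0.1604.
τ(418 nm) = 0.0920 × (560/418)⁴ × 3.3440 = 0.0920 × 3.2214 × 3.3440 = 0.9911.
T(659)/T(418) = exp(τ_B − τ_A) = exp(0.8306) = 2.2948.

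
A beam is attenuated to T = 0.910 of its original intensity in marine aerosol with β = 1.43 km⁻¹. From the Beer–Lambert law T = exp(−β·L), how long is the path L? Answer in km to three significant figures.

0.0660 km

Beer–Lambert: T = exp(−βL) ⇒ L = −ln(T)/β = −ln(0.910)/1.43 = 0.0943/1.43 = 0.06595 km.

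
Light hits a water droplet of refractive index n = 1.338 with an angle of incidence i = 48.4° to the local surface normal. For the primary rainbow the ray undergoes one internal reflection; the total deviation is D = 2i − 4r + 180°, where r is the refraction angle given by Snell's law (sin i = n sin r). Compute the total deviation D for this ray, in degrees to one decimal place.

140.9°

sin r = sin 48.4° / 1.338 = 0.7478/1.338 = 0.5589; r = 33.98°.
D = 2·48.4° − 4·33.98° + 180° = 96.80° − 135.92° + 180° = 140.88°.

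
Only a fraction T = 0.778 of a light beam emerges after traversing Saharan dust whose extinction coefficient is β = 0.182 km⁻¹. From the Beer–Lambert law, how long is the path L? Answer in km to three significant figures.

1.38 km

Beer–Lambert: T = exp(−βL) ⇒ L = −ln(T)/β = −ln(0.778)/0.182 = 0.2510/0.182 = 1.379 km.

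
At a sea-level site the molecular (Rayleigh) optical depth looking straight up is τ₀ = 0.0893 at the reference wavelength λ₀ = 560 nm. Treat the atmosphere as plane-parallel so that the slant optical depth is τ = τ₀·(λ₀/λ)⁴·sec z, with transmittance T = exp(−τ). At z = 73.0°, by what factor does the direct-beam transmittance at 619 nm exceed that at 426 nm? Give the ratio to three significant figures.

2.03

Airmass: sec 73.0° = 3.4203.
τ(619 nm) = 0.0893 × (560/619)⁴ × 3.4203 = 0.0893 × 0.6699 × 3.4203 = 0.2046.
τ(426 nm) = 0.0893 × (560/426)⁴ × 3.4203 = 0.0893 × 2.9862 × 3.4203 = 0.9121.
T(619)/T(426) = exp(τ_B − τ_A) = exp(0.7075) = 2.0289.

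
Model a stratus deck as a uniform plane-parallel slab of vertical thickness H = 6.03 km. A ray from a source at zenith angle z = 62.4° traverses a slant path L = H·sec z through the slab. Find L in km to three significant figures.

sec z = 1/cos 62.4° = 2.1584.
L = 6.03 × 2.1584 = 13.015 km.

13.0 km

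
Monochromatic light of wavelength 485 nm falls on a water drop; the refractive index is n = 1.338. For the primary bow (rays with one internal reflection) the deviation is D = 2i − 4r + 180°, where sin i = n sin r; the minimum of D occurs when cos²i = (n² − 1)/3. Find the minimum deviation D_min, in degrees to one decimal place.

138.6°

cos²i = (1.79024 − 1)/3 = 0.26341; i = arccos(0.51324) = 59.120°.
sin r = sin 59.120°/1.338 = 0.64144; r = 39.899°.
D_min = 2·59.120° − 4·39.899° + 180° = 138.643°.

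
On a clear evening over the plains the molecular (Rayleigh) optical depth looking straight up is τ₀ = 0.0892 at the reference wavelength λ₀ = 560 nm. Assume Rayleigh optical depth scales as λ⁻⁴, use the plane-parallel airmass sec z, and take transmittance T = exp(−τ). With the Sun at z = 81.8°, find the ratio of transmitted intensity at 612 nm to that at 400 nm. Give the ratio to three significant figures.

Airmass: sec 81.8° = 7.0112.
τ(612 nm) = 0.0892 × (560/612)⁴ × 7.0112 = 0.0892 × 0.7010 × 7.0112 = 0.4384.
τ(400 nm) = 0.0892 × (560/400)⁴ × 7.0112 = 0.0892 × 3.8416 × 7.0112 = 2.4025.
T(612)/T(400) = exp(τ_B − τ_A) = exp(1.9641) = 7.1285.

7.13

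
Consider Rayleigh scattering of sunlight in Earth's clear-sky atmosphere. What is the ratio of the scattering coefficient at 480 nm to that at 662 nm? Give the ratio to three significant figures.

3.62

Rayleigh scattering ∝ λ⁻⁴, so the ratio of coefficients is the inverse fourth power of the wavelength ratio.
σ(480)/σ(662) = (662/480)⁴ = (1.3792)⁴ = 3.618.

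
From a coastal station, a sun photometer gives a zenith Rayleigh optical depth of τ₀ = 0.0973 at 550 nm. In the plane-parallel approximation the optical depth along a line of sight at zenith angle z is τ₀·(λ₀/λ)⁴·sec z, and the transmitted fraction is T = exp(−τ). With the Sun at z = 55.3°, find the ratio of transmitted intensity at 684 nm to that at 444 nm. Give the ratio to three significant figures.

Airmass: sec 55.3° = 1.7566.
τ(684 nm) = 0.0973 × (550/684)⁴ × 1.7566 = 0.0973 × 0.4180 × 1.7566 = 0.0715.
τ(444 nm) = 0.0973 × (550/444)⁴ × 1.7566 = 0.0973 × 2.3546 × 1.7566 = 0.4024.
T(684)/T(444) = exp(τ_B − τ_A) = exp(0.3310) = 1.3923.

1.39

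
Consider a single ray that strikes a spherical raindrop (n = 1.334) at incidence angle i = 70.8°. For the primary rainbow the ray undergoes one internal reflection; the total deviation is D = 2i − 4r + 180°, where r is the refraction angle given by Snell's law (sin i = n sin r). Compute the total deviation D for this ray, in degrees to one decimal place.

141.3°

sin r = sin 70.8° / 1.334 = 0.9444/1.334 = 0.7079; r = 45.07°.
D = 2·70.8° − 4·45.07° + 180° = 141.60° − 180.27° + 180° = 141.33°.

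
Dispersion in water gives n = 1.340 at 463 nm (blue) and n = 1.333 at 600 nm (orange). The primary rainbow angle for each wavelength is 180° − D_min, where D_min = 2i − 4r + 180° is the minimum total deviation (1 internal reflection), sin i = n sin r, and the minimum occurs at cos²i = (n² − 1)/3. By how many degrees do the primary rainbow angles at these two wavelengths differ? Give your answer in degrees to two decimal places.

1.01°

At 463 nm (n = 1.340): cos²i = 0.26520 → i = 59.004°, r = 39.770°, D_min = 138.929°, rainbow angle = 41.071°.
At 600 nm (n = 1.333): cos²i = 0.25896 → i = 59.410°, r = 40.225°, D_min = 137.922°, rainbow angle = 42.078°.
Angular width = |41.071° − 42.078°| = 1.007°.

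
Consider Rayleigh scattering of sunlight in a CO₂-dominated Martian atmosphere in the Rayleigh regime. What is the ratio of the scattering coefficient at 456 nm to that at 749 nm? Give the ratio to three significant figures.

Rayleigh scattering ∝ λ⁻⁴, so the ratio of coefficients is the inverse fourth power of the wavelength ratio.
σ(456)/σ(749) = (749/456)⁴ = (1.6425)⁴ = 7.279.

7.28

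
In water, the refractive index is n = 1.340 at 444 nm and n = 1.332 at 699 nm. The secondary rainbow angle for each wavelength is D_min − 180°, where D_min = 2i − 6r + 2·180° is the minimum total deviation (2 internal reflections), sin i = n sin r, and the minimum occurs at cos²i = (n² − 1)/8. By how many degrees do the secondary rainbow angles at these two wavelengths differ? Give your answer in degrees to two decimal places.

At 444 nm (n = 1.340): cos²i = 0.09945 → i = 71.618°, r = 45.088°, D_min = 232.709°, rainbow angle = 52.709°.
At 699 nm (n = 1.332): cos²i = 0.09678 → i = 71.875°, r = 45.520°, D_min = 230.628°, rainbow angle = 50.628°.
Angular width = |52.709° − 50.628°| = 2.080°.

2.08°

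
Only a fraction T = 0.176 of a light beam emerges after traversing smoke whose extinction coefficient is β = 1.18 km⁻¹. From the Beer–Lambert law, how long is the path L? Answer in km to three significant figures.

Beer–Lambert: T = exp(−βL) ⇒ L = −ln(T)/β = −ln(0.176)/1.18 = 1.7373/1.18 = 1.472 km.

1.47 km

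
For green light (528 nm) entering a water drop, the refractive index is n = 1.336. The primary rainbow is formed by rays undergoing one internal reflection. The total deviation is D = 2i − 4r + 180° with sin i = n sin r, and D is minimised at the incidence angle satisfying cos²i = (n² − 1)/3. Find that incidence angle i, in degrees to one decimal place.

59.2°

cos²i = (1.336² − 1)/3 = (1.78490 − 1)/3 = 0.26163.
cos i = 0.51150, so i = 59.236°.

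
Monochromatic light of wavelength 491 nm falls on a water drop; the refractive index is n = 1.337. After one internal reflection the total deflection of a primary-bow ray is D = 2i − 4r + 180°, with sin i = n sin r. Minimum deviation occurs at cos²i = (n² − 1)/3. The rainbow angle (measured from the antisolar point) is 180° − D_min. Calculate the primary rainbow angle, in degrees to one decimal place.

cos²i = (1.78757 − 1)/3 = 0.26252; i = arccos(0.51237) = 59.178°.
sin r = sin 59.178°/1.337 = 0.64231; r = 39.964°.
D_min = 2·59.178° − 4·39.964° + 180° = 138.500°.
Rainbow angle = 180° − D_min = 41.500°.

41.5°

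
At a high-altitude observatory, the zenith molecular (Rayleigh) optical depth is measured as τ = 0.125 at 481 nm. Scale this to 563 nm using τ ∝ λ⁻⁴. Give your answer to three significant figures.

0.0666

τ(563 nm) = τ(481 nm) × (481/563)⁴ = 0.125 × (0.8544)⁴ = 0.125 × 0.5328 = 0.0666.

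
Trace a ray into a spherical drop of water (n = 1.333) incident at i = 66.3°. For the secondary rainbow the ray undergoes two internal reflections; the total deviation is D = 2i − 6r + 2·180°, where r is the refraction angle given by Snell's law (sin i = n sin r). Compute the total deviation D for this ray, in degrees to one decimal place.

232.3°

sin r = sin 66.3° / 1.333 = 0.9157/1.333 = 0.6869; r = 43.39°.
D = 2·66.3° − 6·43.39° + 2·180° = 132.60° − 260.32° + 360° = 232.28°.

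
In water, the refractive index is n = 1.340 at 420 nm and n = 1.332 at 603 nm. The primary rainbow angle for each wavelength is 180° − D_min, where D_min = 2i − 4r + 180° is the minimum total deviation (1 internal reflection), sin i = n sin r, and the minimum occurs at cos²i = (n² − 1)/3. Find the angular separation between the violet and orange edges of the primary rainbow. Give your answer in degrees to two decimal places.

At 420 nm (n = 1.340): cos²i = 0.26520 → i = 59.004°, r = 39.770°, D_min = 138.929°, rainbow angle = 41.071°.
At 603 nm (n = 1.332): cos²i = 0.25807 → i = 59.469°, r = 40.290°, D_min = 137.776°, rainbow angle = 42.224°.
Angular width = |41.071° − 42.224°| = 1.153°.

1.15°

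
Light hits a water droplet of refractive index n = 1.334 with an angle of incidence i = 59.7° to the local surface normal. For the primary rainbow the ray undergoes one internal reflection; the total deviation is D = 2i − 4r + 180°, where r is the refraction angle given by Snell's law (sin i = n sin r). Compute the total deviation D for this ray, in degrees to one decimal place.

sin r = sin 59.7° / 1.334 = 0.8634/1.334 = 0.6472; r = 40.33°.
D = 2·59.7° − 4·40.33° + 180° = 119.40° − 161.33° + 180° = 138.07°.

138.1°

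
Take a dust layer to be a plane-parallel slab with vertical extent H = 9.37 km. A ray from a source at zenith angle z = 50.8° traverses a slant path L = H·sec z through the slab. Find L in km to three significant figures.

14.8 km

sec z = 1/cos 50.8° = 1.5822.
L = 9.37 × 1.5822 = 14.825 km.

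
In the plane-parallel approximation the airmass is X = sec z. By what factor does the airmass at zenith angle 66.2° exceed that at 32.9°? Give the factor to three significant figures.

X(66.2°)/X(32.9°) = sec 66.2° / sec 32.9° = cos 32.9° / cos 66.2° = 0.8396/0.4035 = 2.0806.

2.08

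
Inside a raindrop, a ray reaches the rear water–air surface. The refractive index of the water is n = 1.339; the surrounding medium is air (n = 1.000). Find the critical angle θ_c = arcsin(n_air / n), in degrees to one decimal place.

sin θ_c = n_air / n = 1.000 / 1.339 = 0.7468.
θ_c = arcsin(0.7468) = 48.32°.

48.3°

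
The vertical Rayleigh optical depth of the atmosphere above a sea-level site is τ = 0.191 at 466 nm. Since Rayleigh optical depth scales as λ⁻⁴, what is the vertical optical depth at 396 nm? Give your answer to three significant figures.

τ(396 nm) = τ(466 nm) × (466/396)⁴ = 0.191 × (1.1768)⁴ = 0.191 × 1.9176 = 0.3663.

0.366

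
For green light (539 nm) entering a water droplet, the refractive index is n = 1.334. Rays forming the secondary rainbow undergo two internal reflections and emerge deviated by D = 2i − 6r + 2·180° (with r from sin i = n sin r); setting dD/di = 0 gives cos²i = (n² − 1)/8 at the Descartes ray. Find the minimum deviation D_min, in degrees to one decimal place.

231.2°

cos²i = (1.77956 − 1)/8 = 0.09744; i = arccos(0.31216) = 71.810°.
sin r = sin 71.810°/1.334 = 0.71217; r = 45.411°.
D_min = 2·71.810° − 6·45.411° + 360° = 231.153°.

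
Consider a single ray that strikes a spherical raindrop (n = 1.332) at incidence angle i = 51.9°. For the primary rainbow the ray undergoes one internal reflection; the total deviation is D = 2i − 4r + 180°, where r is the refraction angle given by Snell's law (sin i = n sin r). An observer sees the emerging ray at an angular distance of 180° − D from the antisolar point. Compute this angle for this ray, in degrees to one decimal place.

sin r = sin 51.9° / 1.332 = 0.7869/1.332 = 0.5908; r = 36.21°.
D = 2·51.9° − 4·36.21° + 180° = 103.80° − 144.85° + 180° = 138.95°.
Angle from antisolar point = 180° − D = 41.05°.

41.1°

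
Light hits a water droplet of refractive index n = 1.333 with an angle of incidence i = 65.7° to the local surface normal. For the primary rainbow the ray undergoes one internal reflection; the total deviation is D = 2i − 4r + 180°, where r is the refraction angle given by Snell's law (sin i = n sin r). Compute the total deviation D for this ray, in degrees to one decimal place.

sin r = sin 65.7° / 1.333 = 0.9114/1.333 = 0.6837; r = 43.14°.
D = 2·65.7° − 4·43.14° + 180° = 131.40° − 172.54° + 180° = 138.86°.

138.9°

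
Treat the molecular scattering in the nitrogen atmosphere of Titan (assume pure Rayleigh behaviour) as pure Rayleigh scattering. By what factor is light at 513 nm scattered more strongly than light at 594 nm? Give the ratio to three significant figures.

1.80

Rayleigh scattering ∝ λ⁻⁴, so the ratio of coefficients is the inverse fourth power of the wavelength ratio.
σ(513)/σ(594) = (594/513)⁴ = (1.1579)⁴ = 1.798.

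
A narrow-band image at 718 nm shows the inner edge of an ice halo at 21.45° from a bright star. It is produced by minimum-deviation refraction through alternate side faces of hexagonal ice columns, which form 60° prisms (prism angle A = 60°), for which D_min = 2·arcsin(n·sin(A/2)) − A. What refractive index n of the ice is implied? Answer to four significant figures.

Rearranging: n = sin((D_min + A)/2) / sin(A/2).
(D_min + A)/2 = (21.45° + 60°)/2 = 40.725°.
n = sin 40.725° / sin 30° = 0.6524 / 0.5000 = 1.3049.

1.305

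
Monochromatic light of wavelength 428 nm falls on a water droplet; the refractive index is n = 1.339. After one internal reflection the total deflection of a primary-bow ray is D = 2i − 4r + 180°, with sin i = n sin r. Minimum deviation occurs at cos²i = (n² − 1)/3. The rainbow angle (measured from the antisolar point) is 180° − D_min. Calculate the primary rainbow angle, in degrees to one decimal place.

41.2°

cos²i = (1.79292 − 1)/3 = 0.26431; i = arccos(0.51411) = 59.062°.
sin r = sin 59.062°/1.339 = 0.64057; r = 39.834°.
D_min = 2·59.062° − 4·39.834° + 180° = 138.786°.
Rainbow angle = 180° − D_min = 41.214°.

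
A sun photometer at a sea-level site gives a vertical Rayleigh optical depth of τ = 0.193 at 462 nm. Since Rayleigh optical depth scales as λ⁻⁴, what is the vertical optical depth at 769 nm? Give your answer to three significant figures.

τ(769 nm) = τ(462 nm) × (462/769)⁴ = 0.193 × (0.6008)⁴ = 0.193 × 0.1303 = 0.0251.

0.0251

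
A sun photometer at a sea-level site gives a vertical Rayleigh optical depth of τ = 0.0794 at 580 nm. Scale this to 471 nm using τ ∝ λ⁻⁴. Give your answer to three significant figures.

0.183

τ(471 nm) = τ(580 nm) × (580/471)⁴ = 0.0794 × (1.2314)⁴ = 0.0794 × 2.2995 = 0.1826.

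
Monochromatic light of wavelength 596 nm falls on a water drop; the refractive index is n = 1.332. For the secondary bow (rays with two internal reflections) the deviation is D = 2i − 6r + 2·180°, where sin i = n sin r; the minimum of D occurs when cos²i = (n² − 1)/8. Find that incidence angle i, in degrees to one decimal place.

71.9°

cos²i = (1.332² − 1)/8 = (1.77422 − 1)/8 = 0.09678.
cos i = 0.31109, so i = 71.875°.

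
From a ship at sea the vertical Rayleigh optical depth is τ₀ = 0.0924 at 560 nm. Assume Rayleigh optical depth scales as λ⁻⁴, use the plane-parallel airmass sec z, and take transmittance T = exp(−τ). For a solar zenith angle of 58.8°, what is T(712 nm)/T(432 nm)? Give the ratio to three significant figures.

1.55

Airmass: sec 58.8° = 1.9304.
τ(712 nm) = 0.0924 × (560/712)⁴ × 1.9304 = 0.0924 × 0.3827 × 1.9304 = 0.0683.
τ(432 nm) = 0.0924 × (560/432)⁴ × 1.9304 = 0.0924 × 2.8237 × 1.9304 = 0.5037.
T(712)/T(432) = exp(τ_B − τ_A) = exp(0.4354) = 1.5456.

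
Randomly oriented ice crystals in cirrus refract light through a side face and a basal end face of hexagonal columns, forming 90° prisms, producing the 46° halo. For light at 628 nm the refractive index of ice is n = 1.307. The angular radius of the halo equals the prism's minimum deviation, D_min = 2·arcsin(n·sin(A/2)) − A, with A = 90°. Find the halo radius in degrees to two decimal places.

n·sin(A/2) = 1.307 × sin 45° = 1.307 × 0.7071 = 0.9242.
D_min = 2·arcsin(0.9242) − 90° = 2 × 67.546° − 90° = 45.093°.

45.09°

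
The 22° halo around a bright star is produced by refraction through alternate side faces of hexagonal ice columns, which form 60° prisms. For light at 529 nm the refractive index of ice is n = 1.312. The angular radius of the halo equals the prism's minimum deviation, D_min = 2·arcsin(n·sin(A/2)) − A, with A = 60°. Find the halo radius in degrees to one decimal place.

22.0°

n·sin(A/2) = 1.312 × sin 30° = 1.312 × 0.5000 = 0.6560.
D_min = 2·arcsin(0.6560) − 60° = 2 × 40.996° − 60° = 21.991°.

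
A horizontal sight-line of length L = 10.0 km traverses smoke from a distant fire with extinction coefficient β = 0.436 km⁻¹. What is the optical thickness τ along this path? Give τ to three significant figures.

4.36

τ = β·L = 0.436 × 10.0 = 4.3600.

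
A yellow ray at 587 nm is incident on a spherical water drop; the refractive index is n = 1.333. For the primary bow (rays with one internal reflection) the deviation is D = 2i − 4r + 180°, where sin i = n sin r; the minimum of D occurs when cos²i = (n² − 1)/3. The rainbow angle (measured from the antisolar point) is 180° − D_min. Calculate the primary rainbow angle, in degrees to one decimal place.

cos²i = (1.77689 − 1)/3 = 0.25896; i = arccos(0.50888) = 59.410°.
sin r = sin 59.410°/1.333 = 0.64579; r = 40.225°.
D_min = 2·59.410° − 4·40.225° + 180° = 137.922°.
Rainbow angle = 180° − D_min = 42.078°.

42.1°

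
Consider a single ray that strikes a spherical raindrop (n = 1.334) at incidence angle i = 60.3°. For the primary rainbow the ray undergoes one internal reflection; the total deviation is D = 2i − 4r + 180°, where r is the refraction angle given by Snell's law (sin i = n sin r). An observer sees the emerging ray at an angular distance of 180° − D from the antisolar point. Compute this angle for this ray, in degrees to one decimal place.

41.9°

sin r = sin 60.3° / 1.334 = 0.8686/1.334 = 0.6511; r = 40.63°.
D = 2·60.3° − 4·40.63° + 180° = 120.60° − 162.51° + 180° = 138.09°.
Angle from antisolar point = 180° − D = 41.91°.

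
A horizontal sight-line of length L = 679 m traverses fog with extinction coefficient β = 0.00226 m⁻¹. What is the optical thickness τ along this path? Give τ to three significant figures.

1.53

τ = β·L = 0.00226 × 679 = 1.5345.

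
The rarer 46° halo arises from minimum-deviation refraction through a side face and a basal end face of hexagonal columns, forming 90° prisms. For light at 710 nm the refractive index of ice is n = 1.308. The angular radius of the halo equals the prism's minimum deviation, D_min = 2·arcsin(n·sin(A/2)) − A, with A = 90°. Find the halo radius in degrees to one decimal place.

n·sin(A/2) = 1.308 × sin 45° = 1.308 × 0.7071 = 0.9249.
D_min = 2·arcsin(0.9249) − 90° = 2 × 67.653° − 90° = 45.305°.

45.3°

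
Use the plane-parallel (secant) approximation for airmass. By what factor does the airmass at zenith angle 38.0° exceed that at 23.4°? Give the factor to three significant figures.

X(38.0°)/X(23.4°) = sec 38.0° / sec 23.4° = cos 23.4° / cos 38.0° = 0.9178/0.7880 = 1.1646.

1.16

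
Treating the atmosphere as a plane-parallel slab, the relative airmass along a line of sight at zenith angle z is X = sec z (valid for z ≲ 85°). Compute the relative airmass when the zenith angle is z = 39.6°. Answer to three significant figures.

X = sec z = 1/cos 39.6° = 1/0.7705 = 1.2978.

1.30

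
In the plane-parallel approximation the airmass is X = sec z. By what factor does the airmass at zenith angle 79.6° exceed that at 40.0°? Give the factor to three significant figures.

X(79.6°)/X(40.0°) = sec 79.6° / sec 40.0° = cos 40.0° / cos 79.6° = 0.7660/0.1805 = 4.2436.

4.24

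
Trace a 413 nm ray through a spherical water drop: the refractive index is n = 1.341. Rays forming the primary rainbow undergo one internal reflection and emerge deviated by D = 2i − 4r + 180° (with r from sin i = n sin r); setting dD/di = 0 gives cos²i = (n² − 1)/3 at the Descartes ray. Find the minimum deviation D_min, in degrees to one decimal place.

139.1°

cos²i = (1.79828 − 1)/3 = 0.26609; i = arccos(0.51584) = 58.946°.
sin r = sin 58.946°/1.341 = 0.63884; r = 39.705°.
D_min = 2·58.946° − 4·39.705° + 180° = 139.071°.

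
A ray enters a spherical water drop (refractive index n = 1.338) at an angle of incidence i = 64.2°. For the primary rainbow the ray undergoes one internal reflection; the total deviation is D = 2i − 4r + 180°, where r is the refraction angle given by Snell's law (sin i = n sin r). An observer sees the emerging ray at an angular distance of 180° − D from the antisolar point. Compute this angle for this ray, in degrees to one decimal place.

40.8°

sin r = sin 64.2° / 1.338 = 0.9003/1.338 = 0.6729; r = 42.29°.
D = 2·64.2° − 4·42.29° + 180° = 128.40° − 169.16° + 180° = 139.24°.
Angle from antisolar point = 180° − D = 40.76°.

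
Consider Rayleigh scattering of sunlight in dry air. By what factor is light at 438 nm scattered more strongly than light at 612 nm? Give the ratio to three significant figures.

3.81

Rayleigh scattering ∝ λ⁻⁴, so the ratio of coefficients is the inverse fourth power of the wavelength ratio.
σ(438)/σ(612) = (612/438)⁴ = (1.3973)⁴ = 3.812.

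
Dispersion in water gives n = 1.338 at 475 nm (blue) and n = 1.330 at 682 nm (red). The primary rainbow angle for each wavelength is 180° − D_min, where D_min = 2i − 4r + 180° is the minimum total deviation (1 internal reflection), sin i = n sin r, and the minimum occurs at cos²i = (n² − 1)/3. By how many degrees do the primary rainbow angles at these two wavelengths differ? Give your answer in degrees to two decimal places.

1.16°

At 475 nm (n = 1.338): cos²i = 0.26341 → i = 59.120°, r = 39.899°, D_min = 138.643°, rainbow angle = 41.357°.
At 682 nm (n = 1.330): cos²i = 0.25630 → i = 59.585°, r = 40.422°, D_min = 137.484°, rainbow angle = 42.516°.
Angular width = |41.357° − 42.516°| = 1.160°.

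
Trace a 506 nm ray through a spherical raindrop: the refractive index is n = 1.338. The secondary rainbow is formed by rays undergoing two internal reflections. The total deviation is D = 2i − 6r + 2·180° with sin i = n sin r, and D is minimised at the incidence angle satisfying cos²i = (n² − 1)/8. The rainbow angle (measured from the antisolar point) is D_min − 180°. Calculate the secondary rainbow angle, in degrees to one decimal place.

52.2°

cos²i = (1.79024 − 1)/8 = 0.09878; i = arccos(0.31429) = 71.682°.
sin r = sin 71.682°/1.338 = 0.70951; r = 45.195°.
D_min = 2·71.682° − 6·45.195° + 360° = 232.193°.
Rainbow angle = D_min − 180° = 52.193°.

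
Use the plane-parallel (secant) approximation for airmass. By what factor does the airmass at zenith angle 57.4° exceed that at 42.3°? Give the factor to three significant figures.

X(57.4°)/X(42.3°) = sec 57.4° / sec 42.3° = cos 42.3° / cos 57.4° = 0.7396/0.5388 = 1.3728.

1.37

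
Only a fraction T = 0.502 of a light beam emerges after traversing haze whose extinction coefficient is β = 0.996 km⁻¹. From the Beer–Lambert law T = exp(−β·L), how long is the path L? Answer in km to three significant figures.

0.692 km

Beer–Lambert: T = exp(−βL) ⇒ L = −ln(T)/β = −ln(0.502)/0.996 = 0.6892/0.996 = 0.6919 km.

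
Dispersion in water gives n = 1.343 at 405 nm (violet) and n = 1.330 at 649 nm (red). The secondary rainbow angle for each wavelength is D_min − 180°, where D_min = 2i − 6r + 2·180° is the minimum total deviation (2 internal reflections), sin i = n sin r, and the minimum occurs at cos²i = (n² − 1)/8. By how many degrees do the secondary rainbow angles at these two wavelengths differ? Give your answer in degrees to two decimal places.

3.38°

At 405 nm (n = 1.343): cos²i = 0.10046 → i = 71.522°, r = 44.928°, D_min = 233.478°, rainbow angle = 53.478°.
At 649 nm (n = 1.330): cos²i = 0.09611 → i = 71.940°, r = 45.630°, D_min = 230.101°, rainbow angle = 50.101°.
Angular width = |53.478° − 50.101°| = 3.377°.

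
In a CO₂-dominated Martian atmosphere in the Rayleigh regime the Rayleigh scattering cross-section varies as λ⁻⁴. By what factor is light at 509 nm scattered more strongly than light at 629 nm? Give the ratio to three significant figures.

Rayleigh scattering ∝ λ⁻⁴, so the ratio of coefficients is the inverse fourth power of the wavelength ratio.
σ(509)/σ(629) = (629/509)⁴ = (1.2358)⁴ = 2.332.

2.33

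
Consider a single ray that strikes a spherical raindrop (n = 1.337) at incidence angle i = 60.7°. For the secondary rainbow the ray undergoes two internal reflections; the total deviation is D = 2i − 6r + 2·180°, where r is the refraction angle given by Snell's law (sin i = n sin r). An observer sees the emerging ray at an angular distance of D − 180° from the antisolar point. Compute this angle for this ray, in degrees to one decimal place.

sin r = sin 60.7° / 1.337 = 0.8721/1.337 = 0.6523; r = 40.71°.
D = 2·60.7° − 6·40.71° + 2·180° = 121.40° − 244.27° + 360° = 237.13°.
Angle from antisolar point = D − 180° = 57.13°.

57.1°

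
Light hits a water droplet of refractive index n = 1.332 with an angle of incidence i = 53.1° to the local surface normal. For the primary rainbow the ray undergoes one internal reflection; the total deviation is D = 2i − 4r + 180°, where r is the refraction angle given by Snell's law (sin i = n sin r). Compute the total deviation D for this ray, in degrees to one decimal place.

sin r = sin 53.1° / 1.332 = 0.7997/1.332 = 0.6004; r = 36.90°.
D = 2·53.1° − 4·36.90° + 180° = 106.20° − 147.58° + 180° = 138.62°.

138.6°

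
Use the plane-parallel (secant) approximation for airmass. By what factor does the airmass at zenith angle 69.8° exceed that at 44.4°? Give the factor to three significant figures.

X(69.8°)/X(44.4°) = sec 69.8° / sec 44.4° = cos 44.4° / cos 69.8° = 0.7145/0.3453 = 2.0691.

2.07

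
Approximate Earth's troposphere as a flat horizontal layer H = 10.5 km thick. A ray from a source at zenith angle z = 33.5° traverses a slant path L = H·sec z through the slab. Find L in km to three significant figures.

sec z = 1/cos 33.5° = 1.1992.
L = 10.5 × 1.1992 = 12.592 km.

12.6 km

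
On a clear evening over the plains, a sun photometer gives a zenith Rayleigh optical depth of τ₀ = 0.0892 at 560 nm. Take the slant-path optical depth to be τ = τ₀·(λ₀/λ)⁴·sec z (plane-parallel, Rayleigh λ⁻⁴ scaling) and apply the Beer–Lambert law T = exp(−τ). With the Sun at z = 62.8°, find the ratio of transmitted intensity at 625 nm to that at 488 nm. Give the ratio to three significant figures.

1.24

Airmass: sec 62.8° = 2.1877.
τ(625 nm) = 0.0892 × (560/625)⁴ × 2.1877 = 0.0892 × 0.6445 × 2.1877 = 0.1258.
τ(488 nm) = 0.0892 × (560/488)⁴ × 2.1877 = 0.0892 × 1.7341 × 2.1877 = 0.3384.
T(625)/T(488) = exp(τ_B − τ_A) = exp(0.2126) = 1.2369.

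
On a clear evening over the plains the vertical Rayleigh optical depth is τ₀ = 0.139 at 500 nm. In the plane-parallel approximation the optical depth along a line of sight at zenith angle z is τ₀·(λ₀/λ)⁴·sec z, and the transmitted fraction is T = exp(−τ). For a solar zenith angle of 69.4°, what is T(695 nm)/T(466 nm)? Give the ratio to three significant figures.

1.52

Airmass: sec 69.4° = 2.8422.
τ(695 nm) = 0.139 × (500/695)⁴ × 2.8422 = 0.139 × 0.2679 × 2.8422 = 0.1058.
τ(466 nm) = 0.139 × (500/466)⁴ × 2.8422 = 0.139 × 1.3254 × 2.8422 = 0.5236.
T(695)/T(466) = exp(τ_B − τ_A) = exp(0.4178) = 1.5186.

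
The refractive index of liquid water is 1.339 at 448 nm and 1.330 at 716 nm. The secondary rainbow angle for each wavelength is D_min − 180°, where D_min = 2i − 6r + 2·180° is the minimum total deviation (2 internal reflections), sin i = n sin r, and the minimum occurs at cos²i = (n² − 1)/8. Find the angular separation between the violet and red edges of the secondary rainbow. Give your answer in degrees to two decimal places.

At 448 nm (n = 1.339): cos²i = 0.09912 → i = 71.650°, r = 45.141°, D_min = 232.451°, rainbow angle = 52.451°.
At 716 nm (n = 1.330): cos²i = 0.09611 → i = 71.940°, r = 45.630°, D_min = 230.101°, rainbow angle = 50.101°.
Angular width = |52.451° − 50.101°| = 2.350°.

2.35°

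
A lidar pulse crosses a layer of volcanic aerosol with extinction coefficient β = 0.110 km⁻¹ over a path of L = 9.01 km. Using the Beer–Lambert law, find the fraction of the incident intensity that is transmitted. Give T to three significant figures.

τ = β·L = 0.110 × 9.01 = 0.9911.
T = exp(−0.9911) = 0.3712.

0.371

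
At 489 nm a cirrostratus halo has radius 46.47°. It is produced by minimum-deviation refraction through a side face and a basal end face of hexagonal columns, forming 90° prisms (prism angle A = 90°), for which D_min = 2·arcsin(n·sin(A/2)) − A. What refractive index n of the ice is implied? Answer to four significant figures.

1.313

Rearranging: n = sin((D_min + A)/2) / sin(A/2).
(D_min + A)/2 = (46.47° + 90°)/2 = 68.235°.
n = sin 68.235° / sin 45° = 0.9287 / 0.7071 = 1.3134.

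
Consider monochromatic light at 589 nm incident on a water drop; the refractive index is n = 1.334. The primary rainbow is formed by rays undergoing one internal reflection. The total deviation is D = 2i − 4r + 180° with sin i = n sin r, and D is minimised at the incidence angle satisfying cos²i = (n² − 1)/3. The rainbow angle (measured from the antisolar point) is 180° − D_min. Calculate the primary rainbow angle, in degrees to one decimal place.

41.9°

cos²i = (1.77956 − 1)/3 = 0.25985; i = arccos(0.50976) = 59.352°.
sin r = sin 59.352°/1.334 = 0.64492; r = 40.159°.
D_min = 2·59.352° − 4·40.159° + 180° = 138.067°.
Rainbow angle = 180° − D_min = 41.933°.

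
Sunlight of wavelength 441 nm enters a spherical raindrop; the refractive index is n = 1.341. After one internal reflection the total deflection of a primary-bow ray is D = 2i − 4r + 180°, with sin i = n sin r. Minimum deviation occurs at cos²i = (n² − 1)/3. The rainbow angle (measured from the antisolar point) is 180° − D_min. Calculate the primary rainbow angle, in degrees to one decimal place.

40.9°

cos²i = (1.79828 − 1)/3 = 0.26609; i = arccos(0.51584) = 58.946°.
sin r = sin 58.946°/1.341 = 0.63884; r = 39.705°.
D_min = 2·58.946° − 4·39.705° + 180° = 139.071°.
Rainbow angle = 180° − D_min = 40.929°.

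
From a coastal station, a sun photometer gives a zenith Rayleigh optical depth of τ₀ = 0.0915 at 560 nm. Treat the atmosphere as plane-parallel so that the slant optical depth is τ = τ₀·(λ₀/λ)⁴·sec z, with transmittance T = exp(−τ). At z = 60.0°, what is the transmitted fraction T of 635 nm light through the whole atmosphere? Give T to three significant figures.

sec 60.0° = 2.0000.
τ = 0.0915 × (560/635)⁴ × 2.0000 = 0.0915 × 0.6049 × 2.0000 = 0.1107.
T = exp(−0.1107) = 0.8952.

0.895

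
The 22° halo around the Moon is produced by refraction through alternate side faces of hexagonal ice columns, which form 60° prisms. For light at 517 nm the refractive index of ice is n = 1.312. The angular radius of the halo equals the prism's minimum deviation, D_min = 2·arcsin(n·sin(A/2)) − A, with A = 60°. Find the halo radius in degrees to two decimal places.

21.99°

n·sin(A/2) = 1.312 × sin 30° = 1.312 × 0.5000 = 0.6560.
D_min = 2·arcsin(0.6560) − 60° = 2 × 40.996° − 60° = 21.991°.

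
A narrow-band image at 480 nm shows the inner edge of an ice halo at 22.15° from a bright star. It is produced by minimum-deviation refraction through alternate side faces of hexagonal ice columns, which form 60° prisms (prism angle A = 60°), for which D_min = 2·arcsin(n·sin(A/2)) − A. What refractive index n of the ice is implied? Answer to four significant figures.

1.314

Rearranging: n = sin((D_min + A)/2) / sin(A/2).
(D_min + A)/2 = (22.15° + 60°)/2 = 41.075°.
n = sin 41.075° / sin 30° = 0.6570 / 0.5000 = 1.3141.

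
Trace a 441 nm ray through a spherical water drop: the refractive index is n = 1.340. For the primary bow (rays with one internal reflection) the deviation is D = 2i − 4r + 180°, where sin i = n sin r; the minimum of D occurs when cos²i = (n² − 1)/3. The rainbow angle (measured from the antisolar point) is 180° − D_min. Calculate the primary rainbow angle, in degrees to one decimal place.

cos²i = (1.79560 − 1)/3 = 0.26520; i = arccos(0.51498) = 59.004°.
sin r = sin 59.004°/1.340 = 0.63971; r = 39.770°.
D_min = 2·59.004° − 4·39.770° + 180° = 138.929°.
Rainbow angle = 180° − D_min = 41.071°.

41.1°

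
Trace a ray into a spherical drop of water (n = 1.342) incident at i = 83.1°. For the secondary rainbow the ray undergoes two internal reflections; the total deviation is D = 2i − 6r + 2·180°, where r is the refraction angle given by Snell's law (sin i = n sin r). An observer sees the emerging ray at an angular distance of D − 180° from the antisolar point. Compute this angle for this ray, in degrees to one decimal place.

59.9°

sin r = sin 83.1° / 1.342 = 0.9928/1.342 = 0.7398; r = 47.71°.
D = 2·83.1° − 6·47.71° + 2·180° = 166.20° − 286.27° + 360° = 239.93°.
Angle from antisolar point = D − 180° = 59.93°.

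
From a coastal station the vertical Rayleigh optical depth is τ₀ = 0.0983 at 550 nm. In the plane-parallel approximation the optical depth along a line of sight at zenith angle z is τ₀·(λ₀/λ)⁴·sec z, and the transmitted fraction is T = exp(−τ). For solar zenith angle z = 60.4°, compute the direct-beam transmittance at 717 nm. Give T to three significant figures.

0.933

sec 60.4° = 2.0245.
τ = 0.0983 × (550/717)⁴ × 2.0245 = 0.0983 × 0.3462 × 2.0245 = 0.0689.
T = exp(−0.0689) = 0.9334.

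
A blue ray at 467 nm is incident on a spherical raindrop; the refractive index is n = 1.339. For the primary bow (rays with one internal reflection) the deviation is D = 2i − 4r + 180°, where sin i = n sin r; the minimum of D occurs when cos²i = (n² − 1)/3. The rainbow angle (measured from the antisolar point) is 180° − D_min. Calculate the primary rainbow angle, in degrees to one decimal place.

41.2°

cos²i = (1.79292 − 1)/3 = 0.26431; i = arccos(0.51411) = 59.062°.
sin r = sin 59.062°/1.339 = 0.64057; r = 39.834°.
D_min = 2·59.062° − 4·39.834° + 180° = 138.786°.
Rainbow angle = 180° − D_min = 41.214°.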